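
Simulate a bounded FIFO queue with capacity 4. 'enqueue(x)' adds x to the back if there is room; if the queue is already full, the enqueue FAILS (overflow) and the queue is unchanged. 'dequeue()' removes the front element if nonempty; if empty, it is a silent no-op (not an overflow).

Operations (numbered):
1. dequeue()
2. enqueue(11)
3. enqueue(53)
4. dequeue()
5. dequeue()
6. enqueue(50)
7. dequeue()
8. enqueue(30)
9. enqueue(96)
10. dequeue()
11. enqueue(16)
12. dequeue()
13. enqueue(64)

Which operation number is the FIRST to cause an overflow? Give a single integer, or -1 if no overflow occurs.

Answer: -1

Derivation:
1. dequeue(): empty, no-op, size=0
2. enqueue(11): size=1
3. enqueue(53): size=2
4. dequeue(): size=1
5. dequeue(): size=0
6. enqueue(50): size=1
7. dequeue(): size=0
8. enqueue(30): size=1
9. enqueue(96): size=2
10. dequeue(): size=1
11. enqueue(16): size=2
12. dequeue(): size=1
13. enqueue(64): size=2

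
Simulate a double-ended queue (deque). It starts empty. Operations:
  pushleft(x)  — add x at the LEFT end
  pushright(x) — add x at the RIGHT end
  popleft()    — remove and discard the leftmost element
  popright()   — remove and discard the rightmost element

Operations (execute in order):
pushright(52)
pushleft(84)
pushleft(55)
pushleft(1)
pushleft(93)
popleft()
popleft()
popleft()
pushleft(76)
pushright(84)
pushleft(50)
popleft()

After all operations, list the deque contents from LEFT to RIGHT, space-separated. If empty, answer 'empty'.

Answer: 76 84 52 84

Derivation:
pushright(52): [52]
pushleft(84): [84, 52]
pushleft(55): [55, 84, 52]
pushleft(1): [1, 55, 84, 52]
pushleft(93): [93, 1, 55, 84, 52]
popleft(): [1, 55, 84, 52]
popleft(): [55, 84, 52]
popleft(): [84, 52]
pushleft(76): [76, 84, 52]
pushright(84): [76, 84, 52, 84]
pushleft(50): [50, 76, 84, 52, 84]
popleft(): [76, 84, 52, 84]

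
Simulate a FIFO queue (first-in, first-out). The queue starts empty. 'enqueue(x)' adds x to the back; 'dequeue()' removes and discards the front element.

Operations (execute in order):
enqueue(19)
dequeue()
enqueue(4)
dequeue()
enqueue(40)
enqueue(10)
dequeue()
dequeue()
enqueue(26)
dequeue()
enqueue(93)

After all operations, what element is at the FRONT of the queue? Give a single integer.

Answer: 93

Derivation:
enqueue(19): queue = [19]
dequeue(): queue = []
enqueue(4): queue = [4]
dequeue(): queue = []
enqueue(40): queue = [40]
enqueue(10): queue = [40, 10]
dequeue(): queue = [10]
dequeue(): queue = []
enqueue(26): queue = [26]
dequeue(): queue = []
enqueue(93): queue = [93]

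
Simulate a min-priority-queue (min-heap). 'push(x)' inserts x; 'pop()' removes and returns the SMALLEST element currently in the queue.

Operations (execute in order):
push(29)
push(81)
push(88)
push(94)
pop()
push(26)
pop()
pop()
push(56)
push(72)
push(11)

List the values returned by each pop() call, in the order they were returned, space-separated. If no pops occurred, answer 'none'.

Answer: 29 26 81

Derivation:
push(29): heap contents = [29]
push(81): heap contents = [29, 81]
push(88): heap contents = [29, 81, 88]
push(94): heap contents = [29, 81, 88, 94]
pop() → 29: heap contents = [81, 88, 94]
push(26): heap contents = [26, 81, 88, 94]
pop() → 26: heap contents = [81, 88, 94]
pop() → 81: heap contents = [88, 94]
push(56): heap contents = [56, 88, 94]
push(72): heap contents = [56, 72, 88, 94]
push(11): heap contents = [11, 56, 72, 88, 94]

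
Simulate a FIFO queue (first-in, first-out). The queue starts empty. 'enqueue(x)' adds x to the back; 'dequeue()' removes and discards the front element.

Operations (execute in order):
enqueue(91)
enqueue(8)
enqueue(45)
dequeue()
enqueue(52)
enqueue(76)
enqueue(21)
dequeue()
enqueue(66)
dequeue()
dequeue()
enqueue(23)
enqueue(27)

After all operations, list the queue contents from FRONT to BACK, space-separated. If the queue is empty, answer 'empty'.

Answer: 76 21 66 23 27

Derivation:
enqueue(91): [91]
enqueue(8): [91, 8]
enqueue(45): [91, 8, 45]
dequeue(): [8, 45]
enqueue(52): [8, 45, 52]
enqueue(76): [8, 45, 52, 76]
enqueue(21): [8, 45, 52, 76, 21]
dequeue(): [45, 52, 76, 21]
enqueue(66): [45, 52, 76, 21, 66]
dequeue(): [52, 76, 21, 66]
dequeue(): [76, 21, 66]
enqueue(23): [76, 21, 66, 23]
enqueue(27): [76, 21, 66, 23, 27]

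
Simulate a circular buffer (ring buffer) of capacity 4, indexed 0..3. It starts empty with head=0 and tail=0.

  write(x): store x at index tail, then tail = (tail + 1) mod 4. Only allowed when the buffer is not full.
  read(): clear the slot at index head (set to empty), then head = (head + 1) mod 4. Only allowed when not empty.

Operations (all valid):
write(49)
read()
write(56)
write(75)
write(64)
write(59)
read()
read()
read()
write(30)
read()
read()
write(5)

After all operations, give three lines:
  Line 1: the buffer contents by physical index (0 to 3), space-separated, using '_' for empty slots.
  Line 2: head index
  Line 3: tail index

write(49): buf=[49 _ _ _], head=0, tail=1, size=1
read(): buf=[_ _ _ _], head=1, tail=1, size=0
write(56): buf=[_ 56 _ _], head=1, tail=2, size=1
write(75): buf=[_ 56 75 _], head=1, tail=3, size=2
write(64): buf=[_ 56 75 64], head=1, tail=0, size=3
write(59): buf=[59 56 75 64], head=1, tail=1, size=4
read(): buf=[59 _ 75 64], head=2, tail=1, size=3
read(): buf=[59 _ _ 64], head=3, tail=1, size=2
read(): buf=[59 _ _ _], head=0, tail=1, size=1
write(30): buf=[59 30 _ _], head=0, tail=2, size=2
read(): buf=[_ 30 _ _], head=1, tail=2, size=1
read(): buf=[_ _ _ _], head=2, tail=2, size=0
write(5): buf=[_ _ 5 _], head=2, tail=3, size=1

Answer: _ _ 5 _
2
3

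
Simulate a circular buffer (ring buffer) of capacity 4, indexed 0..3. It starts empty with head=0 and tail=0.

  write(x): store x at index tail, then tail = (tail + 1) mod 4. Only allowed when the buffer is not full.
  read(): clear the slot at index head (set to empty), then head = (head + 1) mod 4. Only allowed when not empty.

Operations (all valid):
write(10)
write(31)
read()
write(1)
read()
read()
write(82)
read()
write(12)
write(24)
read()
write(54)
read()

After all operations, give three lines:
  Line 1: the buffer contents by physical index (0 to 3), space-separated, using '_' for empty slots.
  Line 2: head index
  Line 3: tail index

Answer: _ _ 54 _
2
3

Derivation:
write(10): buf=[10 _ _ _], head=0, tail=1, size=1
write(31): buf=[10 31 _ _], head=0, tail=2, size=2
read(): buf=[_ 31 _ _], head=1, tail=2, size=1
write(1): buf=[_ 31 1 _], head=1, tail=3, size=2
read(): buf=[_ _ 1 _], head=2, tail=3, size=1
read(): buf=[_ _ _ _], head=3, tail=3, size=0
write(82): buf=[_ _ _ 82], head=3, tail=0, size=1
read(): buf=[_ _ _ _], head=0, tail=0, size=0
write(12): buf=[12 _ _ _], head=0, tail=1, size=1
write(24): buf=[12 24 _ _], head=0, tail=2, size=2
read(): buf=[_ 24 _ _], head=1, tail=2, size=1
write(54): buf=[_ 24 54 _], head=1, tail=3, size=2
read(): buf=[_ _ 54 _], head=2, tail=3, size=1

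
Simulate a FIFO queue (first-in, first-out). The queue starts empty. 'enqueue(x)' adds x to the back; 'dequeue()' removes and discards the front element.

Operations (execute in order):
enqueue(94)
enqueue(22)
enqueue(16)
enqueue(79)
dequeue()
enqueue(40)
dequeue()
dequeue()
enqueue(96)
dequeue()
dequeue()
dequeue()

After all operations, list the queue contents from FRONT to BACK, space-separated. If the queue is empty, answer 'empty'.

Answer: empty

Derivation:
enqueue(94): [94]
enqueue(22): [94, 22]
enqueue(16): [94, 22, 16]
enqueue(79): [94, 22, 16, 79]
dequeue(): [22, 16, 79]
enqueue(40): [22, 16, 79, 40]
dequeue(): [16, 79, 40]
dequeue(): [79, 40]
enqueue(96): [79, 40, 96]
dequeue(): [40, 96]
dequeue(): [96]
dequeue(): []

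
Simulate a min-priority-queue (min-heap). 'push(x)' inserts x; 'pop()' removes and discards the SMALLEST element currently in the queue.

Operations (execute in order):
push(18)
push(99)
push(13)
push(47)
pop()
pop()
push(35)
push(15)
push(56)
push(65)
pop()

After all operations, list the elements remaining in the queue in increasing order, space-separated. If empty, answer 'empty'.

push(18): heap contents = [18]
push(99): heap contents = [18, 99]
push(13): heap contents = [13, 18, 99]
push(47): heap contents = [13, 18, 47, 99]
pop() → 13: heap contents = [18, 47, 99]
pop() → 18: heap contents = [47, 99]
push(35): heap contents = [35, 47, 99]
push(15): heap contents = [15, 35, 47, 99]
push(56): heap contents = [15, 35, 47, 56, 99]
push(65): heap contents = [15, 35, 47, 56, 65, 99]
pop() → 15: heap contents = [35, 47, 56, 65, 99]

Answer: 35 47 56 65 99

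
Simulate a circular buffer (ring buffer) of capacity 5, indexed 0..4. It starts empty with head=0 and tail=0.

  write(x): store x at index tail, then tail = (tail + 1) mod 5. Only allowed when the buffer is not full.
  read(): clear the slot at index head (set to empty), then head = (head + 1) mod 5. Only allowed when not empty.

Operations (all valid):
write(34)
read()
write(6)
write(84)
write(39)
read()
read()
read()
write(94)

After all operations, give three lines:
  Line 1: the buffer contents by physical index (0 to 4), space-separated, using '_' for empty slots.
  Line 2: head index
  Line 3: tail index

Answer: _ _ _ _ 94
4
0

Derivation:
write(34): buf=[34 _ _ _ _], head=0, tail=1, size=1
read(): buf=[_ _ _ _ _], head=1, tail=1, size=0
write(6): buf=[_ 6 _ _ _], head=1, tail=2, size=1
write(84): buf=[_ 6 84 _ _], head=1, tail=3, size=2
write(39): buf=[_ 6 84 39 _], head=1, tail=4, size=3
read(): buf=[_ _ 84 39 _], head=2, tail=4, size=2
read(): buf=[_ _ _ 39 _], head=3, tail=4, size=1
read(): buf=[_ _ _ _ _], head=4, tail=4, size=0
write(94): buf=[_ _ _ _ 94], head=4, tail=0, size=1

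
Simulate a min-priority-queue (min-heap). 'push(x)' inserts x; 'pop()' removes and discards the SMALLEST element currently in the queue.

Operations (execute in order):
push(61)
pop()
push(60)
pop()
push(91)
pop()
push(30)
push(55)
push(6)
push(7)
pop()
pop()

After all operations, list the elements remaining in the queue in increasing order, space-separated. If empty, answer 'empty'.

Answer: 30 55

Derivation:
push(61): heap contents = [61]
pop() → 61: heap contents = []
push(60): heap contents = [60]
pop() → 60: heap contents = []
push(91): heap contents = [91]
pop() → 91: heap contents = []
push(30): heap contents = [30]
push(55): heap contents = [30, 55]
push(6): heap contents = [6, 30, 55]
push(7): heap contents = [6, 7, 30, 55]
pop() → 6: heap contents = [7, 30, 55]
pop() → 7: heap contents = [30, 55]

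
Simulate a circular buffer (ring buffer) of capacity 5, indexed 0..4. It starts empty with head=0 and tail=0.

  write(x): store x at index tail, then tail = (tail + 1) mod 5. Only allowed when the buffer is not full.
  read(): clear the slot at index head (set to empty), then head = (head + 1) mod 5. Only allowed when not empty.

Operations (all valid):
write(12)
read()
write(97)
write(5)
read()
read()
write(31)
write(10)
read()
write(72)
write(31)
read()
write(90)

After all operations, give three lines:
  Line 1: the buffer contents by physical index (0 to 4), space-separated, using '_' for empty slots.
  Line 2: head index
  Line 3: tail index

Answer: 72 31 90 _ _
0
3

Derivation:
write(12): buf=[12 _ _ _ _], head=0, tail=1, size=1
read(): buf=[_ _ _ _ _], head=1, tail=1, size=0
write(97): buf=[_ 97 _ _ _], head=1, tail=2, size=1
write(5): buf=[_ 97 5 _ _], head=1, tail=3, size=2
read(): buf=[_ _ 5 _ _], head=2, tail=3, size=1
read(): buf=[_ _ _ _ _], head=3, tail=3, size=0
write(31): buf=[_ _ _ 31 _], head=3, tail=4, size=1
write(10): buf=[_ _ _ 31 10], head=3, tail=0, size=2
read(): buf=[_ _ _ _ 10], head=4, tail=0, size=1
write(72): buf=[72 _ _ _ 10], head=4, tail=1, size=2
write(31): buf=[72 31 _ _ 10], head=4, tail=2, size=3
read(): buf=[72 31 _ _ _], head=0, tail=2, size=2
write(90): buf=[72 31 90 _ _], head=0, tail=3, size=3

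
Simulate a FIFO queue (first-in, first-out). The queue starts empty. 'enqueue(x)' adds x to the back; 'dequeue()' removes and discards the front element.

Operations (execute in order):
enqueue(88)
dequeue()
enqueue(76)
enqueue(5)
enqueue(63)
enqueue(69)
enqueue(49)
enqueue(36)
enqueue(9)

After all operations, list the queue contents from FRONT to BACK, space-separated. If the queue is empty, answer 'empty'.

enqueue(88): [88]
dequeue(): []
enqueue(76): [76]
enqueue(5): [76, 5]
enqueue(63): [76, 5, 63]
enqueue(69): [76, 5, 63, 69]
enqueue(49): [76, 5, 63, 69, 49]
enqueue(36): [76, 5, 63, 69, 49, 36]
enqueue(9): [76, 5, 63, 69, 49, 36, 9]

Answer: 76 5 63 69 49 36 9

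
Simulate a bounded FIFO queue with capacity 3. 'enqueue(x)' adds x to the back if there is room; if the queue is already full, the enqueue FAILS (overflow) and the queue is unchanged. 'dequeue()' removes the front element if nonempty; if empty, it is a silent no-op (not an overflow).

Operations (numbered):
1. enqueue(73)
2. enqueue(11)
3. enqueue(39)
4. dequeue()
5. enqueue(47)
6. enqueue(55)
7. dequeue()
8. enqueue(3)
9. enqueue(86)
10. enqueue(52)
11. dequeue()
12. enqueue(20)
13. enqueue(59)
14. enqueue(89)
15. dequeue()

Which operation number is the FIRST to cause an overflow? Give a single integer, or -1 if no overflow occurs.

1. enqueue(73): size=1
2. enqueue(11): size=2
3. enqueue(39): size=3
4. dequeue(): size=2
5. enqueue(47): size=3
6. enqueue(55): size=3=cap → OVERFLOW (fail)
7. dequeue(): size=2
8. enqueue(3): size=3
9. enqueue(86): size=3=cap → OVERFLOW (fail)
10. enqueue(52): size=3=cap → OVERFLOW (fail)
11. dequeue(): size=2
12. enqueue(20): size=3
13. enqueue(59): size=3=cap → OVERFLOW (fail)
14. enqueue(89): size=3=cap → OVERFLOW (fail)
15. dequeue(): size=2

Answer: 6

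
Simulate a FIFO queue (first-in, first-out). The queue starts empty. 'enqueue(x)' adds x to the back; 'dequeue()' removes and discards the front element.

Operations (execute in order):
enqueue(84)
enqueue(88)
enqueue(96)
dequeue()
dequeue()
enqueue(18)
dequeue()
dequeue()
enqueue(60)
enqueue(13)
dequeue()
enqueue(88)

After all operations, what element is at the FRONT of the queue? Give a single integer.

Answer: 13

Derivation:
enqueue(84): queue = [84]
enqueue(88): queue = [84, 88]
enqueue(96): queue = [84, 88, 96]
dequeue(): queue = [88, 96]
dequeue(): queue = [96]
enqueue(18): queue = [96, 18]
dequeue(): queue = [18]
dequeue(): queue = []
enqueue(60): queue = [60]
enqueue(13): queue = [60, 13]
dequeue(): queue = [13]
enqueue(88): queue = [13, 88]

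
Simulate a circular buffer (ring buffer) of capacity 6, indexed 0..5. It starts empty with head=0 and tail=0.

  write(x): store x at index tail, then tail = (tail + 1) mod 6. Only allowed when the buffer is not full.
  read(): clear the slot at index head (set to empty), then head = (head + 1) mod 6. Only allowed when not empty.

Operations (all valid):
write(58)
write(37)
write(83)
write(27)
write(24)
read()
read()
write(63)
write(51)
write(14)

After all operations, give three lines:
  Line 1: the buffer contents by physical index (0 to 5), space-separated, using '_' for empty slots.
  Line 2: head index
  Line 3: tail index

write(58): buf=[58 _ _ _ _ _], head=0, tail=1, size=1
write(37): buf=[58 37 _ _ _ _], head=0, tail=2, size=2
write(83): buf=[58 37 83 _ _ _], head=0, tail=3, size=3
write(27): buf=[58 37 83 27 _ _], head=0, tail=4, size=4
write(24): buf=[58 37 83 27 24 _], head=0, tail=5, size=5
read(): buf=[_ 37 83 27 24 _], head=1, tail=5, size=4
read(): buf=[_ _ 83 27 24 _], head=2, tail=5, size=3
write(63): buf=[_ _ 83 27 24 63], head=2, tail=0, size=4
write(51): buf=[51 _ 83 27 24 63], head=2, tail=1, size=5
write(14): buf=[51 14 83 27 24 63], head=2, tail=2, size=6

Answer: 51 14 83 27 24 63
2
2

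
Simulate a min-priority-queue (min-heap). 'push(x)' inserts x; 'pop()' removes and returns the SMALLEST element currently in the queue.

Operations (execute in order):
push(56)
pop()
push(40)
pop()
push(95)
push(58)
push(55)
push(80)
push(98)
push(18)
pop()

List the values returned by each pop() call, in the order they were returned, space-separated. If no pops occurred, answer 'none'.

Answer: 56 40 18

Derivation:
push(56): heap contents = [56]
pop() → 56: heap contents = []
push(40): heap contents = [40]
pop() → 40: heap contents = []
push(95): heap contents = [95]
push(58): heap contents = [58, 95]
push(55): heap contents = [55, 58, 95]
push(80): heap contents = [55, 58, 80, 95]
push(98): heap contents = [55, 58, 80, 95, 98]
push(18): heap contents = [18, 55, 58, 80, 95, 98]
pop() → 18: heap contents = [55, 58, 80, 95, 98]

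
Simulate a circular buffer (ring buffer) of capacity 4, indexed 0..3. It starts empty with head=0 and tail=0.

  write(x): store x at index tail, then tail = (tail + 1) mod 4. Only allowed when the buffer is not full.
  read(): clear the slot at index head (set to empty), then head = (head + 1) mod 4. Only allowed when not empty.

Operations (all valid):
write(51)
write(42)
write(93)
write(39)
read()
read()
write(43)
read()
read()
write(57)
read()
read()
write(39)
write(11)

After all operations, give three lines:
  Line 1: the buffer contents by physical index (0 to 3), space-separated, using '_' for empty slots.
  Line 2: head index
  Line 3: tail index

Answer: _ _ 39 11
2
0

Derivation:
write(51): buf=[51 _ _ _], head=0, tail=1, size=1
write(42): buf=[51 42 _ _], head=0, tail=2, size=2
write(93): buf=[51 42 93 _], head=0, tail=3, size=3
write(39): buf=[51 42 93 39], head=0, tail=0, size=4
read(): buf=[_ 42 93 39], head=1, tail=0, size=3
read(): buf=[_ _ 93 39], head=2, tail=0, size=2
write(43): buf=[43 _ 93 39], head=2, tail=1, size=3
read(): buf=[43 _ _ 39], head=3, tail=1, size=2
read(): buf=[43 _ _ _], head=0, tail=1, size=1
write(57): buf=[43 57 _ _], head=0, tail=2, size=2
read(): buf=[_ 57 _ _], head=1, tail=2, size=1
read(): buf=[_ _ _ _], head=2, tail=2, size=0
write(39): buf=[_ _ 39 _], head=2, tail=3, size=1
write(11): buf=[_ _ 39 11], head=2, tail=0, size=2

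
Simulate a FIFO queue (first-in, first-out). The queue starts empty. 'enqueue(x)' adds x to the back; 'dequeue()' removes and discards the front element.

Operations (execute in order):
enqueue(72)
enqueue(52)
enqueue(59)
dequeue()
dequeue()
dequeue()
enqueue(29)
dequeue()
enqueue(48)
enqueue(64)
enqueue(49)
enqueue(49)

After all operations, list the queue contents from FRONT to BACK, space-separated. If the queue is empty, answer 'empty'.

enqueue(72): [72]
enqueue(52): [72, 52]
enqueue(59): [72, 52, 59]
dequeue(): [52, 59]
dequeue(): [59]
dequeue(): []
enqueue(29): [29]
dequeue(): []
enqueue(48): [48]
enqueue(64): [48, 64]
enqueue(49): [48, 64, 49]
enqueue(49): [48, 64, 49, 49]

Answer: 48 64 49 49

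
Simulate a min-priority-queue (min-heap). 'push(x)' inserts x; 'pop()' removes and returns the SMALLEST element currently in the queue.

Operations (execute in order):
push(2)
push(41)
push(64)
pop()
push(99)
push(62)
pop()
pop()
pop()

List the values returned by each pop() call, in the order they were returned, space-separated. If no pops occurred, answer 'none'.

Answer: 2 41 62 64

Derivation:
push(2): heap contents = [2]
push(41): heap contents = [2, 41]
push(64): heap contents = [2, 41, 64]
pop() → 2: heap contents = [41, 64]
push(99): heap contents = [41, 64, 99]
push(62): heap contents = [41, 62, 64, 99]
pop() → 41: heap contents = [62, 64, 99]
pop() → 62: heap contents = [64, 99]
pop() → 64: heap contents = [99]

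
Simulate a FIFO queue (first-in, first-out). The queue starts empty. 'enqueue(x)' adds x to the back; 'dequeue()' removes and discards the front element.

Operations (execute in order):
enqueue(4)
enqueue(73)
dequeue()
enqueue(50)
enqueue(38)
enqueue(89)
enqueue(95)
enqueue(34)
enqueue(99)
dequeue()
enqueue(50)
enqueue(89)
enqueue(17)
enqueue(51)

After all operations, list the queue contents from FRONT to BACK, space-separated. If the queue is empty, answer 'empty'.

Answer: 50 38 89 95 34 99 50 89 17 51

Derivation:
enqueue(4): [4]
enqueue(73): [4, 73]
dequeue(): [73]
enqueue(50): [73, 50]
enqueue(38): [73, 50, 38]
enqueue(89): [73, 50, 38, 89]
enqueue(95): [73, 50, 38, 89, 95]
enqueue(34): [73, 50, 38, 89, 95, 34]
enqueue(99): [73, 50, 38, 89, 95, 34, 99]
dequeue(): [50, 38, 89, 95, 34, 99]
enqueue(50): [50, 38, 89, 95, 34, 99, 50]
enqueue(89): [50, 38, 89, 95, 34, 99, 50, 89]
enqueue(17): [50, 38, 89, 95, 34, 99, 50, 89, 17]
enqueue(51): [50, 38, 89, 95, 34, 99, 50, 89, 17, 51]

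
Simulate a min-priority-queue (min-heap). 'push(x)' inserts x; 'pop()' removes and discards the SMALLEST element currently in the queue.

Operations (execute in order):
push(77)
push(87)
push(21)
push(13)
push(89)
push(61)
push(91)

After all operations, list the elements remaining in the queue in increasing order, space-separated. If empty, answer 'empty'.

Answer: 13 21 61 77 87 89 91

Derivation:
push(77): heap contents = [77]
push(87): heap contents = [77, 87]
push(21): heap contents = [21, 77, 87]
push(13): heap contents = [13, 21, 77, 87]
push(89): heap contents = [13, 21, 77, 87, 89]
push(61): heap contents = [13, 21, 61, 77, 87, 89]
push(91): heap contents = [13, 21, 61, 77, 87, 89, 91]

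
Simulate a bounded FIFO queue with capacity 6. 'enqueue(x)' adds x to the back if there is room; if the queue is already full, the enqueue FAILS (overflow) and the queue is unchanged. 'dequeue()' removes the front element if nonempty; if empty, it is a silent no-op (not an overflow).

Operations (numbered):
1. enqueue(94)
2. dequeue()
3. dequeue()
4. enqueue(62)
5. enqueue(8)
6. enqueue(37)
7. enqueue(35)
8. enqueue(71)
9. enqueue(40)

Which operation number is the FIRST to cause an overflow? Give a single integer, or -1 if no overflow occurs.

1. enqueue(94): size=1
2. dequeue(): size=0
3. dequeue(): empty, no-op, size=0
4. enqueue(62): size=1
5. enqueue(8): size=2
6. enqueue(37): size=3
7. enqueue(35): size=4
8. enqueue(71): size=5
9. enqueue(40): size=6

Answer: -1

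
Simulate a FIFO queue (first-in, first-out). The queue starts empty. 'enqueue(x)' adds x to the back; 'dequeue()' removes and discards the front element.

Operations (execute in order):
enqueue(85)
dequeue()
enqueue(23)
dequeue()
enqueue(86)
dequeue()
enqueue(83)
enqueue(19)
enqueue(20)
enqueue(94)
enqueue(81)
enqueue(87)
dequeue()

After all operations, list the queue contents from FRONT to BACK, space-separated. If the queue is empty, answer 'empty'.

enqueue(85): [85]
dequeue(): []
enqueue(23): [23]
dequeue(): []
enqueue(86): [86]
dequeue(): []
enqueue(83): [83]
enqueue(19): [83, 19]
enqueue(20): [83, 19, 20]
enqueue(94): [83, 19, 20, 94]
enqueue(81): [83, 19, 20, 94, 81]
enqueue(87): [83, 19, 20, 94, 81, 87]
dequeue(): [19, 20, 94, 81, 87]

Answer: 19 20 94 81 87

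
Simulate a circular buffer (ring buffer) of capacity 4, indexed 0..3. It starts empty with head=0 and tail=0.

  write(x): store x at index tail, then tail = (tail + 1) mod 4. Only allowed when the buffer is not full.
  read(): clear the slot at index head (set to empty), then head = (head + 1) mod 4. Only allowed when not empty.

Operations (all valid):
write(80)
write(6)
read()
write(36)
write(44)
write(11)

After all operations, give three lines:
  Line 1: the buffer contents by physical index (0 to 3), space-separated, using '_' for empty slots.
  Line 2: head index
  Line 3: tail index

write(80): buf=[80 _ _ _], head=0, tail=1, size=1
write(6): buf=[80 6 _ _], head=0, tail=2, size=2
read(): buf=[_ 6 _ _], head=1, tail=2, size=1
write(36): buf=[_ 6 36 _], head=1, tail=3, size=2
write(44): buf=[_ 6 36 44], head=1, tail=0, size=3
write(11): buf=[11 6 36 44], head=1, tail=1, size=4

Answer: 11 6 36 44
1
1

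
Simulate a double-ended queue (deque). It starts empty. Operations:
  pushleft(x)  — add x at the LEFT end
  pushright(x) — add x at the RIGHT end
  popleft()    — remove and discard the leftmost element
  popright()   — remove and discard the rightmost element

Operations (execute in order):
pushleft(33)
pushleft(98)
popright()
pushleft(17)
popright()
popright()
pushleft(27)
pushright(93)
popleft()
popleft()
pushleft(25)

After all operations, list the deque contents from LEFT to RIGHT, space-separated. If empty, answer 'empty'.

Answer: 25

Derivation:
pushleft(33): [33]
pushleft(98): [98, 33]
popright(): [98]
pushleft(17): [17, 98]
popright(): [17]
popright(): []
pushleft(27): [27]
pushright(93): [27, 93]
popleft(): [93]
popleft(): []
pushleft(25): [25]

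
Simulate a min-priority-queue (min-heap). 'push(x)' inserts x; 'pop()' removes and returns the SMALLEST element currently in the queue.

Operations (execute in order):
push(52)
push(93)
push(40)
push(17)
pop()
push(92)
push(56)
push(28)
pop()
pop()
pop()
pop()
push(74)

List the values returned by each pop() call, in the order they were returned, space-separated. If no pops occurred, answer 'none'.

push(52): heap contents = [52]
push(93): heap contents = [52, 93]
push(40): heap contents = [40, 52, 93]
push(17): heap contents = [17, 40, 52, 93]
pop() → 17: heap contents = [40, 52, 93]
push(92): heap contents = [40, 52, 92, 93]
push(56): heap contents = [40, 52, 56, 92, 93]
push(28): heap contents = [28, 40, 52, 56, 92, 93]
pop() → 28: heap contents = [40, 52, 56, 92, 93]
pop() → 40: heap contents = [52, 56, 92, 93]
pop() → 52: heap contents = [56, 92, 93]
pop() → 56: heap contents = [92, 93]
push(74): heap contents = [74, 92, 93]

Answer: 17 28 40 52 56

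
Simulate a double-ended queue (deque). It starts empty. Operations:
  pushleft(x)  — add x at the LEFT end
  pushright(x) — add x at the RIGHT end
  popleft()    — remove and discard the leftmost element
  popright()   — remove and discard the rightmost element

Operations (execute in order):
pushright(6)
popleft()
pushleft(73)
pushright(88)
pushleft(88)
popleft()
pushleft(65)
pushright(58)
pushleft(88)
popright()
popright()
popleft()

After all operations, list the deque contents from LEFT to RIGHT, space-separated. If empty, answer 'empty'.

pushright(6): [6]
popleft(): []
pushleft(73): [73]
pushright(88): [73, 88]
pushleft(88): [88, 73, 88]
popleft(): [73, 88]
pushleft(65): [65, 73, 88]
pushright(58): [65, 73, 88, 58]
pushleft(88): [88, 65, 73, 88, 58]
popright(): [88, 65, 73, 88]
popright(): [88, 65, 73]
popleft(): [65, 73]

Answer: 65 73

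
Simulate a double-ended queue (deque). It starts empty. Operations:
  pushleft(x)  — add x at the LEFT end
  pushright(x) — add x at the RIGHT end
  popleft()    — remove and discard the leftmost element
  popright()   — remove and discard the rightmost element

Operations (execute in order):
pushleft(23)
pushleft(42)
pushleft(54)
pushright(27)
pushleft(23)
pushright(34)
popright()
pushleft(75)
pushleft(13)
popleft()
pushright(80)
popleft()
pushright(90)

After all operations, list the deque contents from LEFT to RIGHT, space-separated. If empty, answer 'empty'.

Answer: 23 54 42 23 27 80 90

Derivation:
pushleft(23): [23]
pushleft(42): [42, 23]
pushleft(54): [54, 42, 23]
pushright(27): [54, 42, 23, 27]
pushleft(23): [23, 54, 42, 23, 27]
pushright(34): [23, 54, 42, 23, 27, 34]
popright(): [23, 54, 42, 23, 27]
pushleft(75): [75, 23, 54, 42, 23, 27]
pushleft(13): [13, 75, 23, 54, 42, 23, 27]
popleft(): [75, 23, 54, 42, 23, 27]
pushright(80): [75, 23, 54, 42, 23, 27, 80]
popleft(): [23, 54, 42, 23, 27, 80]
pushright(90): [23, 54, 42, 23, 27, 80, 90]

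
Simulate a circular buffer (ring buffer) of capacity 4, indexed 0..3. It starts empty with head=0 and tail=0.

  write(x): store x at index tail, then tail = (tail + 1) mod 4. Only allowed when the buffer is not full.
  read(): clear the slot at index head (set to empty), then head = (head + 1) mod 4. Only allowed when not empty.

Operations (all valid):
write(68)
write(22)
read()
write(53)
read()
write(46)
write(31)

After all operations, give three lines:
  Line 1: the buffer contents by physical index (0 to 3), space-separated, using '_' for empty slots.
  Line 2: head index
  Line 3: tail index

Answer: 31 _ 53 46
2
1

Derivation:
write(68): buf=[68 _ _ _], head=0, tail=1, size=1
write(22): buf=[68 22 _ _], head=0, tail=2, size=2
read(): buf=[_ 22 _ _], head=1, tail=2, size=1
write(53): buf=[_ 22 53 _], head=1, tail=3, size=2
read(): buf=[_ _ 53 _], head=2, tail=3, size=1
write(46): buf=[_ _ 53 46], head=2, tail=0, size=2
write(31): buf=[31 _ 53 46], head=2, tail=1, size=3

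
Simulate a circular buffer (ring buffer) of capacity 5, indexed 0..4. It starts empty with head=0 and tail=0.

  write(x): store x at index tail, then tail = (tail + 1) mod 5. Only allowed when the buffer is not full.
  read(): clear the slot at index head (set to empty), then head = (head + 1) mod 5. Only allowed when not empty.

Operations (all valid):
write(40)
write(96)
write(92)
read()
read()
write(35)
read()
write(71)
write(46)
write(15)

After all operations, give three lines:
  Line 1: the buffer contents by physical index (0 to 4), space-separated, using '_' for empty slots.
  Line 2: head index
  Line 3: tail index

Answer: 46 15 _ 35 71
3
2

Derivation:
write(40): buf=[40 _ _ _ _], head=0, tail=1, size=1
write(96): buf=[40 96 _ _ _], head=0, tail=2, size=2
write(92): buf=[40 96 92 _ _], head=0, tail=3, size=3
read(): buf=[_ 96 92 _ _], head=1, tail=3, size=2
read(): buf=[_ _ 92 _ _], head=2, tail=3, size=1
write(35): buf=[_ _ 92 35 _], head=2, tail=4, size=2
read(): buf=[_ _ _ 35 _], head=3, tail=4, size=1
write(71): buf=[_ _ _ 35 71], head=3, tail=0, size=2
write(46): buf=[46 _ _ 35 71], head=3, tail=1, size=3
write(15): buf=[46 15 _ 35 71], head=3, tail=2, size=4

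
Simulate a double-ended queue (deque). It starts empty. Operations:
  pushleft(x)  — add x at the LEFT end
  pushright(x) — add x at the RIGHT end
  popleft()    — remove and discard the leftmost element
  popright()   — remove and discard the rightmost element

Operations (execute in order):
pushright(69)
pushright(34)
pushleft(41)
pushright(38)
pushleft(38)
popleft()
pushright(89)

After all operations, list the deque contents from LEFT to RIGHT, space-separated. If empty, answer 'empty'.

Answer: 41 69 34 38 89

Derivation:
pushright(69): [69]
pushright(34): [69, 34]
pushleft(41): [41, 69, 34]
pushright(38): [41, 69, 34, 38]
pushleft(38): [38, 41, 69, 34, 38]
popleft(): [41, 69, 34, 38]
pushright(89): [41, 69, 34, 38, 89]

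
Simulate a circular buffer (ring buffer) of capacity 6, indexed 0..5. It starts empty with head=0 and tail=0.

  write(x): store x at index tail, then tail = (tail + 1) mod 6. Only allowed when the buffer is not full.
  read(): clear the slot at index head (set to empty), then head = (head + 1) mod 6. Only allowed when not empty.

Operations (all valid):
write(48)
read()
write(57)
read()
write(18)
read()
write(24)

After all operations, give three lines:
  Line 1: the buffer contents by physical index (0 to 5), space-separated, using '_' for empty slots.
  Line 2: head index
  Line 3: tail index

Answer: _ _ _ 24 _ _
3
4

Derivation:
write(48): buf=[48 _ _ _ _ _], head=0, tail=1, size=1
read(): buf=[_ _ _ _ _ _], head=1, tail=1, size=0
write(57): buf=[_ 57 _ _ _ _], head=1, tail=2, size=1
read(): buf=[_ _ _ _ _ _], head=2, tail=2, size=0
write(18): buf=[_ _ 18 _ _ _], head=2, tail=3, size=1
read(): buf=[_ _ _ _ _ _], head=3, tail=3, size=0
write(24): buf=[_ _ _ 24 _ _], head=3, tail=4, size=1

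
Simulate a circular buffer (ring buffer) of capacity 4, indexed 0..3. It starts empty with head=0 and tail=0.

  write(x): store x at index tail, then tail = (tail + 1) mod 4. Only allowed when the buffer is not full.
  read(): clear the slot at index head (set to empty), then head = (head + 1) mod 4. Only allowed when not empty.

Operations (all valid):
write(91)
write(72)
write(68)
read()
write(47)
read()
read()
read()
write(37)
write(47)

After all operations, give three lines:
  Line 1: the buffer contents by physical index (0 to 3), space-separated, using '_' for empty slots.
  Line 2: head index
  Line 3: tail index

write(91): buf=[91 _ _ _], head=0, tail=1, size=1
write(72): buf=[91 72 _ _], head=0, tail=2, size=2
write(68): buf=[91 72 68 _], head=0, tail=3, size=3
read(): buf=[_ 72 68 _], head=1, tail=3, size=2
write(47): buf=[_ 72 68 47], head=1, tail=0, size=3
read(): buf=[_ _ 68 47], head=2, tail=0, size=2
read(): buf=[_ _ _ 47], head=3, tail=0, size=1
read(): buf=[_ _ _ _], head=0, tail=0, size=0
write(37): buf=[37 _ _ _], head=0, tail=1, size=1
write(47): buf=[37 47 _ _], head=0, tail=2, size=2

Answer: 37 47 _ _
0
2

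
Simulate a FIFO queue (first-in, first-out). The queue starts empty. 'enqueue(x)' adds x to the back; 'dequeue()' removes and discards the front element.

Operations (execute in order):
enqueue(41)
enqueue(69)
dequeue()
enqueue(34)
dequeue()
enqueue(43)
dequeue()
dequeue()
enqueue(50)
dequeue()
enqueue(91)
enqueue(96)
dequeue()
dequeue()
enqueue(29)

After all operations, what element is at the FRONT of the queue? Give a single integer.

enqueue(41): queue = [41]
enqueue(69): queue = [41, 69]
dequeue(): queue = [69]
enqueue(34): queue = [69, 34]
dequeue(): queue = [34]
enqueue(43): queue = [34, 43]
dequeue(): queue = [43]
dequeue(): queue = []
enqueue(50): queue = [50]
dequeue(): queue = []
enqueue(91): queue = [91]
enqueue(96): queue = [91, 96]
dequeue(): queue = [96]
dequeue(): queue = []
enqueue(29): queue = [29]

Answer: 29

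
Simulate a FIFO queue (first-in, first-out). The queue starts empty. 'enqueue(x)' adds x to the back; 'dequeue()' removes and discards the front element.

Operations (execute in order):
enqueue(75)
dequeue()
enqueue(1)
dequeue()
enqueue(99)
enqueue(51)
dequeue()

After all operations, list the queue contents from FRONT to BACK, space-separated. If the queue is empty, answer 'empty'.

Answer: 51

Derivation:
enqueue(75): [75]
dequeue(): []
enqueue(1): [1]
dequeue(): []
enqueue(99): [99]
enqueue(51): [99, 51]
dequeue(): [51]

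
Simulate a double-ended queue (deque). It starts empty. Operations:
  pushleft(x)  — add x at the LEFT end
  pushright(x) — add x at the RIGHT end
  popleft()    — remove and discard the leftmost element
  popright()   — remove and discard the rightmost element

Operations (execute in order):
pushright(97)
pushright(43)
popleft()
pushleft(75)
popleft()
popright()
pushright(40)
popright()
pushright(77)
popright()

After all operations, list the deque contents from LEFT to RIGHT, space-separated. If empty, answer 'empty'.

pushright(97): [97]
pushright(43): [97, 43]
popleft(): [43]
pushleft(75): [75, 43]
popleft(): [43]
popright(): []
pushright(40): [40]
popright(): []
pushright(77): [77]
popright(): []

Answer: empty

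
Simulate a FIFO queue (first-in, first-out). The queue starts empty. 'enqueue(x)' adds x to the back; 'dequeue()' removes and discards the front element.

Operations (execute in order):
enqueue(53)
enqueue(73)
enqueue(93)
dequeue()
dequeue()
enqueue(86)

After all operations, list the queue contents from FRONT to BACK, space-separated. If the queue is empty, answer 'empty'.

enqueue(53): [53]
enqueue(73): [53, 73]
enqueue(93): [53, 73, 93]
dequeue(): [73, 93]
dequeue(): [93]
enqueue(86): [93, 86]

Answer: 93 86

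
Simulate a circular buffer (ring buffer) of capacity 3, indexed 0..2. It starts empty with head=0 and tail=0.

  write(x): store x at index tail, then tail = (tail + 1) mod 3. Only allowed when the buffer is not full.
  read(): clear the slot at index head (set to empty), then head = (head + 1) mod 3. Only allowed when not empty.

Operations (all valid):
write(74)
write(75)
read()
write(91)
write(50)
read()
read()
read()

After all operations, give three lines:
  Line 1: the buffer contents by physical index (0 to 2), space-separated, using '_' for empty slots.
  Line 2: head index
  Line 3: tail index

Answer: _ _ _
1
1

Derivation:
write(74): buf=[74 _ _], head=0, tail=1, size=1
write(75): buf=[74 75 _], head=0, tail=2, size=2
read(): buf=[_ 75 _], head=1, tail=2, size=1
write(91): buf=[_ 75 91], head=1, tail=0, size=2
write(50): buf=[50 75 91], head=1, tail=1, size=3
read(): buf=[50 _ 91], head=2, tail=1, size=2
read(): buf=[50 _ _], head=0, tail=1, size=1
read(): buf=[_ _ _], head=1, tail=1, size=0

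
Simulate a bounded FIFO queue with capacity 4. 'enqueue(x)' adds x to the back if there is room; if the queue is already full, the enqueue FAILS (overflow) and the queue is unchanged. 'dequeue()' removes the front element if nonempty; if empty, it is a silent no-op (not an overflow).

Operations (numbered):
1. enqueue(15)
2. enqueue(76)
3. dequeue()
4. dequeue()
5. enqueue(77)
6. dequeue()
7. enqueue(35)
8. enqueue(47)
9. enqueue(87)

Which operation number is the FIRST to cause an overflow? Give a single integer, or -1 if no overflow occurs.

1. enqueue(15): size=1
2. enqueue(76): size=2
3. dequeue(): size=1
4. dequeue(): size=0
5. enqueue(77): size=1
6. dequeue(): size=0
7. enqueue(35): size=1
8. enqueue(47): size=2
9. enqueue(87): size=3

Answer: -1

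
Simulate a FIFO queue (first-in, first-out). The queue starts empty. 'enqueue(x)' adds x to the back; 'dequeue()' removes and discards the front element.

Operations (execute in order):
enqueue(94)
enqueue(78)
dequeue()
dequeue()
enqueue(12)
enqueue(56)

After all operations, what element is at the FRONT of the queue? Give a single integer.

enqueue(94): queue = [94]
enqueue(78): queue = [94, 78]
dequeue(): queue = [78]
dequeue(): queue = []
enqueue(12): queue = [12]
enqueue(56): queue = [12, 56]

Answer: 12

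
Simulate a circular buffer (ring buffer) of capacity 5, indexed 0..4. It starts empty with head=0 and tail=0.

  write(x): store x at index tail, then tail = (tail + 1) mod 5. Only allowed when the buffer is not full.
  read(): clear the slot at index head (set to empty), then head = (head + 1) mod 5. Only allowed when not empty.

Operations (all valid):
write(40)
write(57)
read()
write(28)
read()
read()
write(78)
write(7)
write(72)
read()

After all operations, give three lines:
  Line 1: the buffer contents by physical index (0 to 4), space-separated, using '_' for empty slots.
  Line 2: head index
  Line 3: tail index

write(40): buf=[40 _ _ _ _], head=0, tail=1, size=1
write(57): buf=[40 57 _ _ _], head=0, tail=2, size=2
read(): buf=[_ 57 _ _ _], head=1, tail=2, size=1
write(28): buf=[_ 57 28 _ _], head=1, tail=3, size=2
read(): buf=[_ _ 28 _ _], head=2, tail=3, size=1
read(): buf=[_ _ _ _ _], head=3, tail=3, size=0
write(78): buf=[_ _ _ 78 _], head=3, tail=4, size=1
write(7): buf=[_ _ _ 78 7], head=3, tail=0, size=2
write(72): buf=[72 _ _ 78 7], head=3, tail=1, size=3
read(): buf=[72 _ _ _ 7], head=4, tail=1, size=2

Answer: 72 _ _ _ 7
4
1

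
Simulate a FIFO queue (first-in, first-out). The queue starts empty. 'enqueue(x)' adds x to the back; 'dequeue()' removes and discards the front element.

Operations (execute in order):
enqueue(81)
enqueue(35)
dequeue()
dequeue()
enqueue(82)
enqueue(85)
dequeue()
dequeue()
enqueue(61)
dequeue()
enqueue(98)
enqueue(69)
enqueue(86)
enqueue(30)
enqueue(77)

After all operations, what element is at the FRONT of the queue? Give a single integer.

Answer: 98

Derivation:
enqueue(81): queue = [81]
enqueue(35): queue = [81, 35]
dequeue(): queue = [35]
dequeue(): queue = []
enqueue(82): queue = [82]
enqueue(85): queue = [82, 85]
dequeue(): queue = [85]
dequeue(): queue = []
enqueue(61): queue = [61]
dequeue(): queue = []
enqueue(98): queue = [98]
enqueue(69): queue = [98, 69]
enqueue(86): queue = [98, 69, 86]
enqueue(30): queue = [98, 69, 86, 30]
enqueue(77): queue = [98, 69, 86, 30, 77]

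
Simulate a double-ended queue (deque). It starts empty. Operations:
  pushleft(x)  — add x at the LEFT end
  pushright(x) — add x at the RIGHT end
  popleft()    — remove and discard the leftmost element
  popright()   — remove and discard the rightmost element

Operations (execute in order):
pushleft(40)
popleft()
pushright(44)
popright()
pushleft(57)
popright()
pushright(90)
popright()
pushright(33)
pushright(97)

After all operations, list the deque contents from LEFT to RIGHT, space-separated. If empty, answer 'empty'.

pushleft(40): [40]
popleft(): []
pushright(44): [44]
popright(): []
pushleft(57): [57]
popright(): []
pushright(90): [90]
popright(): []
pushright(33): [33]
pushright(97): [33, 97]

Answer: 33 97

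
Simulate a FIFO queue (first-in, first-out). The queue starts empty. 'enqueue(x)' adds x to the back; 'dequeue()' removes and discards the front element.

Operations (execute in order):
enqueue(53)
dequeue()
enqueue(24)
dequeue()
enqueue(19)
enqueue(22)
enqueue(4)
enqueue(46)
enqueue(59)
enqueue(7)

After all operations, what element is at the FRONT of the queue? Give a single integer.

enqueue(53): queue = [53]
dequeue(): queue = []
enqueue(24): queue = [24]
dequeue(): queue = []
enqueue(19): queue = [19]
enqueue(22): queue = [19, 22]
enqueue(4): queue = [19, 22, 4]
enqueue(46): queue = [19, 22, 4, 46]
enqueue(59): queue = [19, 22, 4, 46, 59]
enqueue(7): queue = [19, 22, 4, 46, 59, 7]

Answer: 19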